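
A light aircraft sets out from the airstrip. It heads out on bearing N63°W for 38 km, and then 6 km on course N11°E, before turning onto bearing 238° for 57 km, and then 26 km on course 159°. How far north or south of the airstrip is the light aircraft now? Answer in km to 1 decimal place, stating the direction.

31.3 km south

Leg 1 (N63°W, 38 km): east 38 sin 297° = -33.86, north 38 cos 297° = 17.25
Leg 2 (N11°E, 6 km): east 6 sin 11° = 1.14, north 6 cos 11° = 5.89
Leg 3 (238°, 57 km): east 57 sin 238° = -48.34, north 57 cos 238° = -30.21
Leg 4 (159°, 26 km): east 26 sin 159° = 9.32, north 26 cos 159° = -24.27
Net north component: -31.34 km.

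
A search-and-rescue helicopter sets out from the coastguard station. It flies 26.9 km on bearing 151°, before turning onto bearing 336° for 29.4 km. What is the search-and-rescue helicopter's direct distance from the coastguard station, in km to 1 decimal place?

3.5 km

Leg 1 (151°, 26.9 km): east 26.9 sin 151° = 13.04, north 26.9 cos 151° = -23.53
Leg 2 (336°, 29.4 km): east 29.4 sin 336° = -11.96, north 29.4 cos 336° = 26.86
Net: 1.08 east, 3.33 north. Distance = √((1.08)² + (3.33)²) = 3.503 km.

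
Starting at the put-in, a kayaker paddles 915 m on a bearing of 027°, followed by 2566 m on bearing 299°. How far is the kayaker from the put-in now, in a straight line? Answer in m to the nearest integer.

Leg 1 (027°, 915 m): east 915 sin 27° = 415.40, north 915 cos 27° = 815.27
Leg 2 (299°, 2566 m): east 2566 sin 299° = -2244.27, north 2566 cos 299° = 1244.02
Net: -1828.87 east, 2059.29 north. Distance = √((-1828.87)² + (2059.29)²) = 2754.172 m.

2754 m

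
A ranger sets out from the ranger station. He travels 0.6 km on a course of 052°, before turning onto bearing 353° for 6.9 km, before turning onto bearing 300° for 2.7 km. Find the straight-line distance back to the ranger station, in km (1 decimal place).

Leg 1 (052°, 0.6 km): east 0.6 sin 52° = 0.47, north 0.6 cos 52° = 0.37
Leg 2 (353°, 6.9 km): east 6.9 sin 353° = -0.84, north 6.9 cos 353° = 6.85
Leg 3 (300°, 2.7 km): east 2.7 sin 300° = -2.34, north 2.7 cos 300° = 1.35
Net: -2.71 east, 8.57 north. Distance = √((-2.71)² + (8.57)²) = 8.985 km.

9.0 km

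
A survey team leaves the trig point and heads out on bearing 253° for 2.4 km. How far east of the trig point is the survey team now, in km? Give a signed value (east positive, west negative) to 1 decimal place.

-2.3 km

Leg 1 (253°, 2.4 km): east 2.4 sin 253° = -2.30, north 2.4 cos 253° = -0.70
Net east component: -2.30 km.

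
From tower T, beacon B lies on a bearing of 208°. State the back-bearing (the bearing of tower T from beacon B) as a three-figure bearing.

Back-bearing = 208° − 180° = 028°.

028°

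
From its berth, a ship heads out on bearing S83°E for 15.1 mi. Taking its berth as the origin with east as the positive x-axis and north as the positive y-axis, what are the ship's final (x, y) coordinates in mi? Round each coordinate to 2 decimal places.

(14.99, -1.84)

Leg 1 (S83°E, 15.1 mi): east 15.1 sin 97° = 14.99, north 15.1 cos 97° = -1.84
Summing: 14.99 mi east, -1.84 mi north → (14.99, -1.84).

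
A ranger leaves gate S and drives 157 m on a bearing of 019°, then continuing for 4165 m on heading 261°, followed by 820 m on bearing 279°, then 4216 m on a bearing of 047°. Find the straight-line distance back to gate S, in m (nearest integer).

Leg 1 (019°, 157 m): east 157 sin 19° = 51.11, north 157 cos 19° = 148.45
Leg 2 (261°, 4165 m): east 4165 sin 261° = -4113.72, north 4165 cos 261° = -651.55
Leg 3 (279°, 820 m): east 820 sin 279° = -809.90, north 820 cos 279° = 128.28
Leg 4 (047°, 4216 m): east 4216 sin 47° = 3083.39, north 4216 cos 47° = 2875.31
Net: -1789.12 east, 2500.48 north. Distance = √((-1789.12)² + (2500.48)²) = 3074.632 m.

3075 m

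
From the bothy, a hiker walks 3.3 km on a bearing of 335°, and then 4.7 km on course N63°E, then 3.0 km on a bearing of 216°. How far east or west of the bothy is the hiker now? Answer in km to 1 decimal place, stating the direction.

Leg 1 (335°, 3.3 km): east 3.3 sin 335° = -1.39, north 3.3 cos 335° = 2.99
Leg 2 (N63°E, 4.7 km): east 4.7 sin 63° = 4.19, north 4.7 cos 63° = 2.13
Leg 3 (216°, 3.0 km): east 3.0 sin 216° = -1.76, north 3.0 cos 216° = -2.43
Net east component: 1.03 km.

1.0 km east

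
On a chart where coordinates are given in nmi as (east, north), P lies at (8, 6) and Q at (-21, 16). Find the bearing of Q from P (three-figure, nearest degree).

289°

Δeast = -21 − 8 = -29.00; Δnorth = 16 − 6 = 10.00.
Bearing = atan2(Δeast, Δnorth) mod 360° = 289.03° ≈ 289°.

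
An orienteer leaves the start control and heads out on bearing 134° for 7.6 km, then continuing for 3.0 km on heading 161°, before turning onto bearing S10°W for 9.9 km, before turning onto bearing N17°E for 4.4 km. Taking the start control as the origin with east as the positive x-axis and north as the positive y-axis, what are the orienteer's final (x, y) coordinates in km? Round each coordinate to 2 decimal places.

Leg 1 (134°, 7.6 km): east 7.6 sin 134° = 5.47, north 7.6 cos 134° = -5.28
Leg 2 (161°, 3.0 km): east 3.0 sin 161° = 0.98, north 3.0 cos 161° = -2.84
Leg 3 (S10°W, 9.9 km): east 9.9 sin 190° = -1.72, north 9.9 cos 190° = -9.75
Leg 4 (N17°E, 4.4 km): east 4.4 sin 17° = 1.29, north 4.4 cos 17° = 4.21
Summing: 6.01 km east, -13.66 km north → (6.01, -13.66).

(6.01, -13.66)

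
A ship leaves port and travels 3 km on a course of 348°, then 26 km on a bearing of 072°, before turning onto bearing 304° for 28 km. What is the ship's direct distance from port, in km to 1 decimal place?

Leg 1 (348°, 3 km): east 3 sin 348° = -0.62, north 3 cos 348° = 2.93
Leg 2 (072°, 26 km): east 26 sin 72° = 24.73, north 26 cos 72° = 8.03
Leg 3 (304°, 28 km): east 28 sin 304° = -23.21, north 28 cos 304° = 15.66
Net: 0.89 east, 26.63 north. Distance = √((0.89)² + (26.63)²) = 26.641 km.

26.6 km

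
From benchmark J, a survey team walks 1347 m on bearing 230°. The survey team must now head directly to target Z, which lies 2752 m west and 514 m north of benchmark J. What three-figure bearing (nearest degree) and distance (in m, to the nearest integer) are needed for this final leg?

309°, 2205 m

Leg 1 (230°, 1347 m): east 1347 sin 230° = -1031.86, north 1347 cos 230° = -865.83
Current position: (-1031.86, -865.83). Target: (-2752, 514). Remaining: Δeast = -1720.14, Δnorth = 1379.83.
Bearing = atan2(-1720.14, 1379.83) mod 360° = 308.74°; distance = √((-1720.14)² + (1379.83)²) = 2205.180 m.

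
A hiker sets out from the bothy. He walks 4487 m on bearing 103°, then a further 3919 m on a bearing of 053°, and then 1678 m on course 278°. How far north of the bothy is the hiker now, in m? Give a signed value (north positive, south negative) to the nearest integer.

Leg 1 (103°, 4487 m): east 4487 sin 103° = 4372.00, north 4487 cos 103° = -1009.36
Leg 2 (053°, 3919 m): east 3919 sin 53° = 3129.85, north 3919 cos 53° = 2358.51
Leg 3 (278°, 1678 m): east 1678 sin 278° = -1661.67, north 1678 cos 278° = 233.53
Net north component: 1582.69 m.

1583 m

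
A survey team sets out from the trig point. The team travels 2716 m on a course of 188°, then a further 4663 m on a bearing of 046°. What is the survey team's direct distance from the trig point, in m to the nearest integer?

Leg 1 (188°, 2716 m): east 2716 sin 188° = -377.99, north 2716 cos 188° = -2689.57
Leg 2 (046°, 4663 m): east 4663 sin 46° = 3354.28, north 4663 cos 46° = 3239.19
Net: 2976.29 east, 549.62 north. Distance = √((2976.29)² + (549.62)²) = 3026.611 m.

3027 m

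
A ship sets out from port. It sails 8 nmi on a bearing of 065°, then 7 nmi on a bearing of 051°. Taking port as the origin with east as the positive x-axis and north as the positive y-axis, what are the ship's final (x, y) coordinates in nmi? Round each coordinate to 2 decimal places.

(12.69, 7.79)

Leg 1 (065°, 8 nmi): east 8 sin 65° = 7.25, north 8 cos 65° = 3.38
Leg 2 (051°, 7 nmi): east 7 sin 51° = 5.44, north 7 cos 51° = 4.41
Summing: 12.69 nmi east, 7.79 nmi north → (12.69, 7.79).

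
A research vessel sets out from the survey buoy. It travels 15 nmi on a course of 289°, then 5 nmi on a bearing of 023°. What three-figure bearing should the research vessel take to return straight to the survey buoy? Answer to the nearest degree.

128°

Leg 1 (289°, 15 nmi): east 15 sin 289° = -14.18, north 15 cos 289° = 4.88
Leg 2 (023°, 5 nmi): east 5 sin 23° = 1.95, north 5 cos 23° = 4.60
Net displacement: -12.23 east, 9.49 north. Direction back to start is (12.23, -9.49): bearing = atan2(12.23, -9.49) mod 360° = 127.80° ≈ 128°.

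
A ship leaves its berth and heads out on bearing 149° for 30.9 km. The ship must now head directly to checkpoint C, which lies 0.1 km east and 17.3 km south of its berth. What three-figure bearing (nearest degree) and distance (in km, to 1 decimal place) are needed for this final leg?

Leg 1 (149°, 30.9 km): east 30.9 sin 149° = 15.91, north 30.9 cos 149° = -26.49
Current position: (15.91, -26.49). Target: (0.1, -17.3). Remaining: Δeast = -15.81, Δnorth = 9.19.
Bearing = atan2(-15.81, 9.19) mod 360° = 300.15°; distance = √((-15.81)² + (9.19)²) = 18.289 km.

300°, 18.3 km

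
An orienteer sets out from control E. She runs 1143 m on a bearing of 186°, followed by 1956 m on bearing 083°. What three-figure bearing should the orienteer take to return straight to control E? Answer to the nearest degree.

Leg 1 (186°, 1143 m): east 1143 sin 186° = -119.48, north 1143 cos 186° = -1136.74
Leg 2 (083°, 1956 m): east 1956 sin 83° = 1941.42, north 1956 cos 83° = 238.38
Net displacement: 1821.94 east, -898.36 north. Direction back to start is (-1821.94, 898.36): bearing = atan2(-1821.94, 898.36) mod 360° = 296.25° ≈ 296°.

296°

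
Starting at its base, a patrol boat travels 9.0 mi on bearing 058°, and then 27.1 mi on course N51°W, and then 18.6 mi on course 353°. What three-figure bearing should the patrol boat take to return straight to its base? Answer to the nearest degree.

159°

Leg 1 (058°, 9.0 mi): east 9.0 sin 58° = 7.63, north 9.0 cos 58° = 4.77
Leg 2 (N51°W, 27.1 mi): east 27.1 sin 309° = -21.06, north 27.1 cos 309° = 17.05
Leg 3 (353°, 18.6 mi): east 18.6 sin 353° = -2.27, north 18.6 cos 353° = 18.46
Net displacement: -15.69 east, 40.29 north. Direction back to start is (15.69, -40.29): bearing = atan2(15.69, -40.29) mod 360° = 158.71° ≈ 159°.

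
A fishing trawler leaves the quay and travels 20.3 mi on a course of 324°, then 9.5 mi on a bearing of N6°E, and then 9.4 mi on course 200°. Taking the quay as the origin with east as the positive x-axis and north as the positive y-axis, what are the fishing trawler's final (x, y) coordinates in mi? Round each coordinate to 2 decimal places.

Leg 1 (324°, 20.3 mi): east 20.3 sin 324° = -11.93, north 20.3 cos 324° = 16.42
Leg 2 (N6°E, 9.5 mi): east 9.5 sin 6° = 0.99, north 9.5 cos 6° = 9.45
Leg 3 (200°, 9.4 mi): east 9.4 sin 200° = -3.21, north 9.4 cos 200° = -8.83
Summing: -14.15 mi east, 17.04 mi north → (-14.15, 17.04).

(-14.15, 17.04)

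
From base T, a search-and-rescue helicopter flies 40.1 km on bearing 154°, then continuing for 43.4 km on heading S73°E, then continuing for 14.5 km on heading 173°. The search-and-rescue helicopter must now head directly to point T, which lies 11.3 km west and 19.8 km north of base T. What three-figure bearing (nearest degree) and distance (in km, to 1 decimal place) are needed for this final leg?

319°, 109.9 km

Leg 1 (154°, 40.1 km): east 40.1 sin 154° = 17.58, north 40.1 cos 154° = -36.04
Leg 2 (S73°E, 43.4 km): east 43.4 sin 107° = 41.50, north 43.4 cos 107° = -12.69
Leg 3 (173°, 14.5 km): east 14.5 sin 173° = 1.77, north 14.5 cos 173° = -14.39
Current position: (60.85, -63.12). Target: (-11.3, 19.8). Remaining: Δeast = -72.15, Δnorth = 82.92.
Bearing = atan2(-72.15, 82.92) mod 360° = 318.97°; distance = √((-72.15)² + (82.92)²) = 109.917 km.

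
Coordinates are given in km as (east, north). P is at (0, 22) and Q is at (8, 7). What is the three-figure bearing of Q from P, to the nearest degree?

152°

Δeast = 8 − 0 = 8.00; Δnorth = 7 − 22 = -15.00.
Bearing = atan2(Δeast, Δnorth) mod 360° = 151.93° ≈ 152°.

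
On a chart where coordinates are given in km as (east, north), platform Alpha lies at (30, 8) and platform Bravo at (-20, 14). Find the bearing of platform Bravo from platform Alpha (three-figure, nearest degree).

Δeast = -20 − 30 = -50.00; Δnorth = 14 − 8 = 6.00.
Bearing = atan2(Δeast, Δnorth) mod 360° = 276.84° ≈ 277°.

277°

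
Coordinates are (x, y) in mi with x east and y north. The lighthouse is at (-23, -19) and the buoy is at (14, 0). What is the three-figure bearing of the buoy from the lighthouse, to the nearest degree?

Δeast = 14 − -23 = 37.00; Δnorth = 0 − -19 = 19.00.
Bearing = atan2(Δeast, Δnorth) mod 360° = 62.82° ≈ 063°.

063°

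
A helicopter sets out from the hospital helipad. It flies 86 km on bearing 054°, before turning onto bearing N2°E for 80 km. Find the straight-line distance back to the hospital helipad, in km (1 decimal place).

Leg 1 (054°, 86 km): east 86 sin 54° = 69.58, north 86 cos 54° = 50.55
Leg 2 (N2°E, 80 km): east 80 sin 2° = 2.79, north 80 cos 2° = 79.95
Net: 72.37 east, 130.50 north. Distance = √((72.37)² + (130.50)²) = 149.223 km.

149.2 km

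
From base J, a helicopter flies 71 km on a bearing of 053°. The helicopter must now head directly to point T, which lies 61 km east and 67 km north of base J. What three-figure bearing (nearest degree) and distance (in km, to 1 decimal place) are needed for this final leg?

010°, 24.6 km

Leg 1 (053°, 71 km): east 71 sin 53° = 56.70, north 71 cos 53° = 42.73
Current position: (56.70, 42.73). Target: (61, 67). Remaining: Δeast = 4.30, Δnorth = 24.27.
Bearing = atan2(4.30, 24.27) mod 360° = 10.04°; distance = √((4.30)² + (24.27)²) = 24.649 km.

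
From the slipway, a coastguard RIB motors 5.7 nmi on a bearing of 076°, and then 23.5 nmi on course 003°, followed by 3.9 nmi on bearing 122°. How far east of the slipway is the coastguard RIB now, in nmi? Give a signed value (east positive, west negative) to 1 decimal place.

10.1 nmi

Leg 1 (076°, 5.7 nmi): east 5.7 sin 76° = 5.53, north 5.7 cos 76° = 1.38
Leg 2 (003°, 23.5 nmi): east 23.5 sin 3° = 1.23, north 23.5 cos 3° = 23.47
Leg 3 (122°, 3.9 nmi): east 3.9 sin 122° = 3.31, north 3.9 cos 122° = -2.07
Net east component: 10.07 nmi.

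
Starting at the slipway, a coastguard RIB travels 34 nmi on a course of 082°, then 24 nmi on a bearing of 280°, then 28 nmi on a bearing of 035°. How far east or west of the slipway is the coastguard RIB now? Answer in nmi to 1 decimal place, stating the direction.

Leg 1 (082°, 34 nmi): east 34 sin 82° = 33.67, north 34 cos 82° = 4.73
Leg 2 (280°, 24 nmi): east 24 sin 280° = -23.64, north 24 cos 280° = 4.17
Leg 3 (035°, 28 nmi): east 28 sin 35° = 16.06, north 28 cos 35° = 22.94
Net east component: 26.09 nmi.

26.1 nmi east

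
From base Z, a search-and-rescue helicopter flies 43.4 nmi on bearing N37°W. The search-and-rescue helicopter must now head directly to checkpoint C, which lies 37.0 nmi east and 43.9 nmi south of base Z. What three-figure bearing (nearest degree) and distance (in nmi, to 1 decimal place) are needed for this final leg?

Leg 1 (N37°W, 43.4 nmi): east 43.4 sin 323° = -26.12, north 43.4 cos 323° = 34.66
Current position: (-26.12, 34.66). Target: (37.0, -43.9). Remaining: Δeast = 63.12, Δnorth = -78.56.
Bearing = atan2(63.12, -78.56) mod 360° = 141.22°; distance = √((63.12)² + (-78.56)²) = 100.776 nmi.

141°, 100.8 nmi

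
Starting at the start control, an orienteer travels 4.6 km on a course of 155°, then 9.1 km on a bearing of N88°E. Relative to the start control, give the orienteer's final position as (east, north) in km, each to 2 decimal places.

Leg 1 (155°, 4.6 km): east 4.6 sin 155° = 1.94, north 4.6 cos 155° = -4.17
Leg 2 (N88°E, 9.1 km): east 9.1 sin 88° = 9.09, north 9.1 cos 88° = 0.32
Summing: 11.04 km east, -3.85 km north → (11.04, -3.85).

(11.04, -3.85)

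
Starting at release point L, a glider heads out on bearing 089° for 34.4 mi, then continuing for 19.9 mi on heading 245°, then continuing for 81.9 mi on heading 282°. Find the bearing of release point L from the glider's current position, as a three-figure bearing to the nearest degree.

Leg 1 (089°, 34.4 mi): east 34.4 sin 89° = 34.39, north 34.4 cos 89° = 0.60
Leg 2 (245°, 19.9 mi): east 19.9 sin 245° = -18.04, north 19.9 cos 245° = -8.41
Leg 3 (282°, 81.9 mi): east 81.9 sin 282° = -80.11, north 81.9 cos 282° = 17.03
Net displacement: -63.75 east, 9.22 north. Direction back to start is (63.75, -9.22): bearing = atan2(63.75, -9.22) mod 360° = 98.23° ≈ 098°.

098°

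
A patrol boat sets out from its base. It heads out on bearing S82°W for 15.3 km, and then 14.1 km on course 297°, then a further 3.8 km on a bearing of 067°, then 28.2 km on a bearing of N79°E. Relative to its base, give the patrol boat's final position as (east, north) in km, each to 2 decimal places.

Leg 1 (S82°W, 15.3 km): east 15.3 sin 262° = -15.15, north 15.3 cos 262° = -2.13
Leg 2 (297°, 14.1 km): east 14.1 sin 297° = -12.56, north 14.1 cos 297° = 6.40
Leg 3 (067°, 3.8 km): east 3.8 sin 67° = 3.50, north 3.8 cos 67° = 1.48
Leg 4 (N79°E, 28.2 km): east 28.2 sin 79° = 27.68, north 28.2 cos 79° = 5.38
Summing: 3.47 km east, 11.14 km north → (3.47, 11.14).

(3.47, 11.14)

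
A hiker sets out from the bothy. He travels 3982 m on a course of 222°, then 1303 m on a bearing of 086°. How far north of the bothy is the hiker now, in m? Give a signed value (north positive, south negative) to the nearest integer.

Leg 1 (222°, 3982 m): east 3982 sin 222° = -2664.48, north 3982 cos 222° = -2959.20
Leg 2 (086°, 1303 m): east 1303 sin 86° = 1299.83, north 1303 cos 86° = 90.89
Net north component: -2868.31 m.

-2868 m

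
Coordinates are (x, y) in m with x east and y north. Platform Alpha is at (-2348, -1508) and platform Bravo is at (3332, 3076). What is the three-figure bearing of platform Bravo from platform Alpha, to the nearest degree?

051°

Δeast = 3332 − -2348 = 5680.00; Δnorth = 3076 − -1508 = 4584.00.
Bearing = atan2(Δeast, Δnorth) mod 360° = 51.10° ≈ 051°.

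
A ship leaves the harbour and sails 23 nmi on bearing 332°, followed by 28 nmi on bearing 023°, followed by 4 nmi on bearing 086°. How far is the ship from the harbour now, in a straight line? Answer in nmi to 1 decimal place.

46.5 nmi

Leg 1 (332°, 23 nmi): east 23 sin 332° = -10.80, north 23 cos 332° = 20.31
Leg 2 (023°, 28 nmi): east 28 sin 23° = 10.94, north 28 cos 23° = 25.77
Leg 3 (086°, 4 nmi): east 4 sin 86° = 3.99, north 4 cos 86° = 0.28
Net: 4.13 east, 46.36 north. Distance = √((4.13)² + (46.36)²) = 46.545 nmi.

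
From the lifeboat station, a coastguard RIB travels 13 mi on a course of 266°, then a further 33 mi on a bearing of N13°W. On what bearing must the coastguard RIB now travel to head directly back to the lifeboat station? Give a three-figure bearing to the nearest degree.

147°

Leg 1 (266°, 13 mi): east 13 sin 266° = -12.97, north 13 cos 266° = -0.91
Leg 2 (N13°W, 33 mi): east 33 sin 347° = -7.42, north 33 cos 347° = 32.15
Net displacement: -20.39 east, 31.25 north. Direction back to start is (20.39, -31.25): bearing = atan2(20.39, -31.25) mod 360° = 146.87° ≈ 147°.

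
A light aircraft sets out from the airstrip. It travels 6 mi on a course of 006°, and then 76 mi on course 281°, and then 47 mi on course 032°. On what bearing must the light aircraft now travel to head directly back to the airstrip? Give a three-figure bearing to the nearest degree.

141°

Leg 1 (006°, 6 mi): east 6 sin 6° = 0.63, north 6 cos 6° = 5.97
Leg 2 (281°, 76 mi): east 76 sin 281° = -74.60, north 76 cos 281° = 14.50
Leg 3 (032°, 47 mi): east 47 sin 32° = 24.91, north 47 cos 32° = 39.86
Net displacement: -49.07 east, 60.33 north. Direction back to start is (49.07, -60.33): bearing = atan2(49.07, -60.33) mod 360° = 140.87° ≈ 141°.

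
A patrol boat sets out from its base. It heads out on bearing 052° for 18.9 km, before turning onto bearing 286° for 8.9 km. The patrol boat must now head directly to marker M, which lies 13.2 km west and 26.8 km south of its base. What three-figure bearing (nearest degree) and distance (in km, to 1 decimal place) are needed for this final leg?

206°, 45.3 km

Leg 1 (052°, 18.9 km): east 18.9 sin 52° = 14.89, north 18.9 cos 52° = 11.64
Leg 2 (286°, 8.9 km): east 8.9 sin 286° = -8.56, north 8.9 cos 286° = 2.45
Current position: (6.34, 14.09). Target: (-13.2, -26.8). Remaining: Δeast = -19.54, Δnorth = -40.89.
Bearing = atan2(-19.54, -40.89) mod 360° = 205.54°; distance = √((-19.54)² + (-40.89)²) = 45.317 km.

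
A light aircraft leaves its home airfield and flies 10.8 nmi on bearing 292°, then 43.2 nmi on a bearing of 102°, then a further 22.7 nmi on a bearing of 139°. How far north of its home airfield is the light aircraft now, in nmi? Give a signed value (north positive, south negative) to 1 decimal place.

Leg 1 (292°, 10.8 nmi): east 10.8 sin 292° = -10.01, north 10.8 cos 292° = 4.05
Leg 2 (102°, 43.2 nmi): east 43.2 sin 102° = 42.26, north 43.2 cos 102° = -8.98
Leg 3 (139°, 22.7 nmi): east 22.7 sin 139° = 14.89, north 22.7 cos 139° = -17.13
Net north component: -22.07 nmi.

-22.1 nmi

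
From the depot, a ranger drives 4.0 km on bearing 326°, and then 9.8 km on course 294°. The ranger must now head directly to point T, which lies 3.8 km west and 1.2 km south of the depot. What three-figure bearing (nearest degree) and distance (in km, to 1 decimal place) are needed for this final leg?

139°, 11.3 km

Leg 1 (326°, 4.0 km): east 4.0 sin 326° = -2.24, north 4.0 cos 326° = 3.32
Leg 2 (294°, 9.8 km): east 9.8 sin 294° = -8.95, north 9.8 cos 294° = 3.99
Current position: (-11.19, 7.30). Target: (-3.8, -1.2). Remaining: Δeast = 7.39, Δnorth = -8.50.
Bearing = atan2(7.39, -8.50) mod 360° = 139.01°; distance = √((7.39)² + (-8.50)²) = 11.265 km.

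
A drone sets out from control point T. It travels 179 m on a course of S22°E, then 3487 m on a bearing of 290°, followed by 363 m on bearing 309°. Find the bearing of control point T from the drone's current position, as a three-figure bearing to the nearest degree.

Leg 1 (S22°E, 179 m): east 179 sin 158° = 67.05, north 179 cos 158° = -165.97
Leg 2 (290°, 3487 m): east 3487 sin 290° = -3276.71, north 3487 cos 290° = 1192.62
Leg 3 (309°, 363 m): east 363 sin 309° = -282.10, north 363 cos 309° = 228.44
Net displacement: -3491.76 east, 1255.10 north. Direction back to start is (3491.76, -1255.10): bearing = atan2(3491.76, -1255.10) mod 360° = 109.77° ≈ 110°.

110°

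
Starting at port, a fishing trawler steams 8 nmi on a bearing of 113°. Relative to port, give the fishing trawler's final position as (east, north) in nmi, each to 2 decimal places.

(7.36, -3.13)

Leg 1 (113°, 8 nmi): east 8 sin 113° = 7.36, north 8 cos 113° = -3.13
Summing: 7.36 nmi east, -3.13 nmi north → (7.36, -3.13).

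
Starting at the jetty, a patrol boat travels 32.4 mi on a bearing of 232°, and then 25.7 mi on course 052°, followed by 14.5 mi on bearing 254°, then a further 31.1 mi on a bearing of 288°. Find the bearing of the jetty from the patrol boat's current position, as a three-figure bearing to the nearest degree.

092°

Leg 1 (232°, 32.4 mi): east 32.4 sin 232° = -25.53, north 32.4 cos 232° = -19.95
Leg 2 (052°, 25.7 mi): east 25.7 sin 52° = 20.25, north 25.7 cos 52° = 15.82
Leg 3 (254°, 14.5 mi): east 14.5 sin 254° = -13.94, north 14.5 cos 254° = -4.00
Leg 4 (288°, 31.1 mi): east 31.1 sin 288° = -29.58, north 31.1 cos 288° = 9.61
Net displacement: -48.80 east, 1.49 north. Direction back to start is (48.80, -1.49): bearing = atan2(48.80, -1.49) mod 360° = 91.75° ≈ 092°.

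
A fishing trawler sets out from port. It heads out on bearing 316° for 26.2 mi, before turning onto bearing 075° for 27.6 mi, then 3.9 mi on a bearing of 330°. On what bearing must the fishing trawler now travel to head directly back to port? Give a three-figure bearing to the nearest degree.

192°

Leg 1 (316°, 26.2 mi): east 26.2 sin 316° = -18.20, north 26.2 cos 316° = 18.85
Leg 2 (075°, 27.6 mi): east 27.6 sin 75° = 26.66, north 27.6 cos 75° = 7.14
Leg 3 (330°, 3.9 mi): east 3.9 sin 330° = -1.95, north 3.9 cos 330° = 3.38
Net displacement: 6.51 east, 29.37 north. Direction back to start is (-6.51, -29.37): bearing = atan2(-6.51, -29.37) mod 360° = 192.50° ≈ 192°.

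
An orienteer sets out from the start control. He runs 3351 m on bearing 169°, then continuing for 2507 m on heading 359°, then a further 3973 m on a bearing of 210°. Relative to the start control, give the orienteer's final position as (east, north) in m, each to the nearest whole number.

Leg 1 (169°, 3351 m): east 3351 sin 169° = 639.40, north 3351 cos 169° = -3289.43
Leg 2 (359°, 2507 m): east 2507 sin 359° = -43.75, north 2507 cos 359° = 2506.62
Leg 3 (210°, 3973 m): east 3973 sin 210° = -1986.50, north 3973 cos 210° = -3440.72
Summing: -1390.85 m east, -4223.53 m north → (-1391, -4224).

(-1391, -4224)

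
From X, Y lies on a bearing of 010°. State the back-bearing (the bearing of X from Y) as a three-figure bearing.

Back-bearing = 010° + 180° = 190°.

190°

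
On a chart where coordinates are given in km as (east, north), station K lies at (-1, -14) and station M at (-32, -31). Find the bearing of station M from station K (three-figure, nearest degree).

241°

Δeast = -32 − -1 = -31.00; Δnorth = -31 − -14 = -17.00.
Bearing = atan2(Δeast, Δnorth) mod 360° = 241.26° ≈ 241°.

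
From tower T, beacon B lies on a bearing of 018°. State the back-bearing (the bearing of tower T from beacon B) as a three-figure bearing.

198°

Back-bearing = 018° + 180° = 198°.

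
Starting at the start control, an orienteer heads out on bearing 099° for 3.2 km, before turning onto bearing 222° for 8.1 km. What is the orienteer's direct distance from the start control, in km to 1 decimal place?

Leg 1 (099°, 3.2 km): east 3.2 sin 99° = 3.16, north 3.2 cos 99° = -0.50
Leg 2 (222°, 8.1 km): east 8.1 sin 222° = -5.42, north 8.1 cos 222° = -6.02
Net: -2.26 east, -6.52 north. Distance = √((-2.26)² + (-6.52)²) = 6.900 km.

6.9 km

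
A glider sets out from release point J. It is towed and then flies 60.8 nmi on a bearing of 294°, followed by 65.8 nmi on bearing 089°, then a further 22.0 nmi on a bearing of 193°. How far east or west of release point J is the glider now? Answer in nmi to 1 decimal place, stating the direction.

Leg 1 (294°, 60.8 nmi): east 60.8 sin 294° = -55.54, north 60.8 cos 294° = 24.73
Leg 2 (089°, 65.8 nmi): east 65.8 sin 89° = 65.79, north 65.8 cos 89° = 1.15
Leg 3 (193°, 22.0 nmi): east 22.0 sin 193° = -4.95, north 22.0 cos 193° = -21.44
Net east component: 5.30 nmi.

5.3 nmi east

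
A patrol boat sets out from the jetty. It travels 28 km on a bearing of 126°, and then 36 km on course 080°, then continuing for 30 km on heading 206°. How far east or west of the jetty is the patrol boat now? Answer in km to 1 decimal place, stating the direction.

Leg 1 (126°, 28 km): east 28 sin 126° = 22.65, north 28 cos 126° = -16.46
Leg 2 (080°, 36 km): east 36 sin 80° = 35.45, north 36 cos 80° = 6.25
Leg 3 (206°, 30 km): east 30 sin 206° = -13.15, north 30 cos 206° = -26.96
Net east component: 44.95 km.

45.0 km east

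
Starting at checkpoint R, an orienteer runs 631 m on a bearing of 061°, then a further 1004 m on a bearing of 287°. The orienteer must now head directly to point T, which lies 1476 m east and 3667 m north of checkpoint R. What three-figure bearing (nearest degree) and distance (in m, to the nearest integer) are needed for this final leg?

Leg 1 (061°, 631 m): east 631 sin 61° = 551.89, north 631 cos 61° = 305.91
Leg 2 (287°, 1004 m): east 1004 sin 287° = -960.13, north 1004 cos 287° = 293.54
Current position: (-408.24, 599.46). Target: (1476, 3667). Remaining: Δeast = 1884.24, Δnorth = 3067.54.
Bearing = atan2(1884.24, 3067.54) mod 360° = 31.56°; distance = √((1884.24)² + (3067.54)²) = 3600.028 m.

032°, 3600 m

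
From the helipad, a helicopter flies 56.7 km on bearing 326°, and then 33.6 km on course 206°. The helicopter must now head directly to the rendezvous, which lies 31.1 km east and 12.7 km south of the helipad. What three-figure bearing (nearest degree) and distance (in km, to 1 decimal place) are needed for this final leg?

111°, 83.0 km

Leg 1 (326°, 56.7 km): east 56.7 sin 326° = -31.71, north 56.7 cos 326° = 47.01
Leg 2 (206°, 33.6 km): east 33.6 sin 206° = -14.73, north 33.6 cos 206° = -30.20
Current position: (-46.44, 16.81). Target: (31.1, -12.7). Remaining: Δeast = 77.54, Δnorth = -29.51.
Bearing = atan2(77.54, -29.51) mod 360° = 110.83°; distance = √((77.54)² + (-29.51)²) = 82.960 km.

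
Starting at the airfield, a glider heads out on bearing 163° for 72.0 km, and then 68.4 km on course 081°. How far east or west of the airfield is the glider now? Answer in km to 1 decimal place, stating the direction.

Leg 1 (163°, 72.0 km): east 72.0 sin 163° = 21.05, north 72.0 cos 163° = -68.85
Leg 2 (081°, 68.4 km): east 68.4 sin 81° = 67.56, north 68.4 cos 81° = 10.70
Net east component: 88.61 km.

88.6 km east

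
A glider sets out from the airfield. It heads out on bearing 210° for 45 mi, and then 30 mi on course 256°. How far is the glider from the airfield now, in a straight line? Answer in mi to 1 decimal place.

69.3 mi

Leg 1 (210°, 45 mi): east 45 sin 210° = -22.50, north 45 cos 210° = -38.97
Leg 2 (256°, 30 mi): east 30 sin 256° = -29.11, north 30 cos 256° = -7.26
Net: -51.61 east, -46.23 north. Distance = √((-51.61)² + (-46.23)²) = 69.286 mi.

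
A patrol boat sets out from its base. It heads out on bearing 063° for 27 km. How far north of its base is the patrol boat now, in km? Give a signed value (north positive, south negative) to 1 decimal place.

12.3 km

Leg 1 (063°, 27 km): east 27 sin 63° = 24.06, north 27 cos 63° = 12.26
Net north component: 12.26 km.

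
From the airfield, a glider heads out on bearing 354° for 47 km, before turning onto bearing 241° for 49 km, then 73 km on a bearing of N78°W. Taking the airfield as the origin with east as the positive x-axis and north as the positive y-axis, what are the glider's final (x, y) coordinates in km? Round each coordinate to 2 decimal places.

Leg 1 (354°, 47 km): east 47 sin 354° = -4.91, north 47 cos 354° = 46.74
Leg 2 (241°, 49 km): east 49 sin 241° = -42.86, north 49 cos 241° = -23.76
Leg 3 (N78°W, 73 km): east 73 sin 282° = -71.40, north 73 cos 282° = 15.18
Summing: -119.17 km east, 38.16 km north → (-119.17, 38.16).

(-119.17, 38.16)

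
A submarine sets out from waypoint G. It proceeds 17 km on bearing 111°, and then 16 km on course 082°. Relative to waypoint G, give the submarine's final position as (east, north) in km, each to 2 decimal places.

(31.72, -3.87)

Leg 1 (111°, 17 km): east 17 sin 111° = 15.87, north 17 cos 111° = -6.09
Leg 2 (082°, 16 km): east 16 sin 82° = 15.84, north 16 cos 82° = 2.23
Summing: 31.72 km east, -3.87 km north → (31.72, -3.87).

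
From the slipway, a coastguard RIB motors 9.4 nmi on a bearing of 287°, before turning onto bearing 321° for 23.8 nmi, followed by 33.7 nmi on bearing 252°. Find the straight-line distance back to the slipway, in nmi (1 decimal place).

Leg 1 (287°, 9.4 nmi): east 9.4 sin 287° = -8.99, north 9.4 cos 287° = 2.75
Leg 2 (321°, 23.8 nmi): east 23.8 sin 321° = -14.98, north 23.8 cos 321° = 18.50
Leg 3 (252°, 33.7 nmi): east 33.7 sin 252° = -32.05, north 33.7 cos 252° = -10.41
Net: -56.02 east, 10.83 north. Distance = √((-56.02)² + (10.83)²) = 57.055 nmi.

57.1 nmi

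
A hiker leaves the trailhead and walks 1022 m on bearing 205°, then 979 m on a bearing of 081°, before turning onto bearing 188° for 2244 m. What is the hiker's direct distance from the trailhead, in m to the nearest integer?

Leg 1 (205°, 1022 m): east 1022 sin 205° = -431.92, north 1022 cos 205° = -926.25
Leg 2 (081°, 979 m): east 979 sin 81° = 966.95, north 979 cos 81° = 153.15
Leg 3 (188°, 2244 m): east 2244 sin 188° = -312.30, north 2244 cos 188° = -2222.16
Net: 222.73 east, -2995.26 north. Distance = √((222.73)² + (-2995.26)²) = 3003.528 m.

3004 m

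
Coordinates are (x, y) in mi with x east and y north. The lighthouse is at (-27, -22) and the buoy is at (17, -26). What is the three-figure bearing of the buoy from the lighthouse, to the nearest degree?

Δeast = 17 − -27 = 44.00; Δnorth = -26 − -22 = -4.00.
Bearing = atan2(Δeast, Δnorth) mod 360° = 95.19° ≈ 095°.

095°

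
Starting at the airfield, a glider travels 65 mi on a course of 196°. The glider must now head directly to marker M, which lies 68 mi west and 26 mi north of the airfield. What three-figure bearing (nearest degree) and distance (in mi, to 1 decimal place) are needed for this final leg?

330°, 101.7 mi

Leg 1 (196°, 65 mi): east 65 sin 196° = -17.92, north 65 cos 196° = -62.48
Current position: (-17.92, -62.48). Target: (-68, 26). Remaining: Δeast = -50.08, Δnorth = 88.48.
Bearing = atan2(-50.08, 88.48) mod 360° = 330.49°; distance = √((-50.08)² + (88.48)²) = 101.673 mi.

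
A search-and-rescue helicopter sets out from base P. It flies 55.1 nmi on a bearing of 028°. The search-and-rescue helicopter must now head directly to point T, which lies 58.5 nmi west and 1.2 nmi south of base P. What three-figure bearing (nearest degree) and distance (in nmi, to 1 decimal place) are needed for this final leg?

Leg 1 (028°, 55.1 nmi): east 55.1 sin 28° = 25.87, north 55.1 cos 28° = 48.65
Current position: (25.87, 48.65). Target: (-58.5, -1.2). Remaining: Δeast = -84.37, Δnorth = -49.85.
Bearing = atan2(-84.37, -49.85) mod 360° = 239.42°; distance = √((-84.37)² + (-49.85)²) = 97.995 nmi.

239°, 98.0 nmi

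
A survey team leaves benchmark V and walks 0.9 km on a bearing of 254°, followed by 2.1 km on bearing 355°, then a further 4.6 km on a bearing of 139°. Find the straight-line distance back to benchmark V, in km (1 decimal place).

2.6 km

Leg 1 (254°, 0.9 km): east 0.9 sin 254° = -0.87, north 0.9 cos 254° = -0.25
Leg 2 (355°, 2.1 km): east 2.1 sin 355° = -0.18, north 2.1 cos 355° = 2.09
Leg 3 (139°, 4.6 km): east 4.6 sin 139° = 3.02, north 4.6 cos 139° = -3.47
Net: 1.97 east, -1.63 north. Distance = √((1.97)² + (-1.63)²) = 2.555 km.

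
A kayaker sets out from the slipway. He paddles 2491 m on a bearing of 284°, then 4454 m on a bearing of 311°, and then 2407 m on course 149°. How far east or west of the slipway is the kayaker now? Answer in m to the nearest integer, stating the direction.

Leg 1 (284°, 2491 m): east 2491 sin 284° = -2417.01, north 2491 cos 284° = 602.63
Leg 2 (311°, 4454 m): east 4454 sin 311° = -3361.48, north 4454 cos 311° = 2922.09
Leg 3 (149°, 2407 m): east 2407 sin 149° = 1239.70, north 2407 cos 149° = -2063.20
Net east component: -4538.79 m.

4539 m west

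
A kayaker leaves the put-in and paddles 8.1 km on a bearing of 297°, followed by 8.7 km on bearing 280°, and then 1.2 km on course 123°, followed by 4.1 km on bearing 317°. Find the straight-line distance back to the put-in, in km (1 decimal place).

19.1 km

Leg 1 (297°, 8.1 km): east 8.1 sin 297° = -7.22, north 8.1 cos 297° = 3.68
Leg 2 (280°, 8.7 km): east 8.7 sin 280° = -8.57, north 8.7 cos 280° = 1.51
Leg 3 (123°, 1.2 km): east 1.2 sin 123° = 1.01, north 1.2 cos 123° = -0.65
Leg 4 (317°, 4.1 km): east 4.1 sin 317° = -2.80, north 4.1 cos 317° = 3.00
Net: -17.57 east, 7.53 north. Distance = √((-17.57)² + (7.53)²) = 19.121 km.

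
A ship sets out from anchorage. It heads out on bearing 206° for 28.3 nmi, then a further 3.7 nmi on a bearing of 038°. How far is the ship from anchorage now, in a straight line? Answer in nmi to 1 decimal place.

24.7 nmi

Leg 1 (206°, 28.3 nmi): east 28.3 sin 206° = -12.41, north 28.3 cos 206° = -25.44
Leg 2 (038°, 3.7 nmi): east 3.7 sin 38° = 2.28, north 3.7 cos 38° = 2.92
Net: -10.13 east, -22.52 north. Distance = √((-10.13)² + (-22.52)²) = 24.693 nmi.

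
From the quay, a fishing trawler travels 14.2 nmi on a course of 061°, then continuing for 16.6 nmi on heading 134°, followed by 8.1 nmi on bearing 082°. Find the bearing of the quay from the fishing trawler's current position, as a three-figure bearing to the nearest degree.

276°

Leg 1 (061°, 14.2 nmi): east 14.2 sin 61° = 12.42, north 14.2 cos 61° = 6.88
Leg 2 (134°, 16.6 nmi): east 16.6 sin 134° = 11.94, north 16.6 cos 134° = -11.53
Leg 3 (082°, 8.1 nmi): east 8.1 sin 82° = 8.02, north 8.1 cos 82° = 1.13
Net displacement: 32.38 east, -3.52 north. Direction back to start is (-32.38, 3.52): bearing = atan2(-32.38, 3.52) mod 360° = 276.20° ≈ 276°.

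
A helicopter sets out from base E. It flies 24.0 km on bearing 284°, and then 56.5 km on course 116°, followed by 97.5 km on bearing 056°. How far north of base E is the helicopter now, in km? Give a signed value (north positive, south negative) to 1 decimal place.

Leg 1 (284°, 24.0 km): east 24.0 sin 284° = -23.29, north 24.0 cos 284° = 5.81
Leg 2 (116°, 56.5 km): east 56.5 sin 116° = 50.78, north 56.5 cos 116° = -24.77
Leg 3 (056°, 97.5 km): east 97.5 sin 56° = 80.83, north 97.5 cos 56° = 54.52
Net north component: 35.56 km.

35.6 km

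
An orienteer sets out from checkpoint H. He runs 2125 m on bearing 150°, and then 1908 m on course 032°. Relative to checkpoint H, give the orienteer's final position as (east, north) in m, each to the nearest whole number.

Leg 1 (150°, 2125 m): east 2125 sin 150° = 1062.50, north 2125 cos 150° = -1840.30
Leg 2 (032°, 1908 m): east 1908 sin 32° = 1011.09, north 1908 cos 32° = 1618.08
Summing: 2073.59 m east, -222.23 m north → (2074, -222).

(2074, -222)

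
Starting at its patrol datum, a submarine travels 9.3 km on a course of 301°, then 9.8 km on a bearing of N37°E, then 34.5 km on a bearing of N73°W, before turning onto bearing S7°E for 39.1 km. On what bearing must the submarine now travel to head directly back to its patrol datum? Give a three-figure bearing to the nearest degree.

Leg 1 (301°, 9.3 km): east 9.3 sin 301° = -7.97, north 9.3 cos 301° = 4.79
Leg 2 (N37°E, 9.8 km): east 9.8 sin 37° = 5.90, north 9.8 cos 37° = 7.83
Leg 3 (N73°W, 34.5 km): east 34.5 sin 287° = -32.99, north 34.5 cos 287° = 10.09
Leg 4 (S7°E, 39.1 km): east 39.1 sin 173° = 4.77, north 39.1 cos 173° = -38.81
Net displacement: -30.30 east, -16.11 north. Direction back to start is (30.30, 16.11): bearing = atan2(30.30, 16.11) mod 360° = 62.01° ≈ 062°.

062°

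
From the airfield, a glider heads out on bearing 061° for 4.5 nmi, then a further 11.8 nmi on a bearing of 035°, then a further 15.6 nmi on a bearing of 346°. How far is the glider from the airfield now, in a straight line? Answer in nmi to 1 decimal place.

Leg 1 (061°, 4.5 nmi): east 4.5 sin 61° = 3.94, north 4.5 cos 61° = 2.18
Leg 2 (035°, 11.8 nmi): east 11.8 sin 35° = 6.77, north 11.8 cos 35° = 9.67
Leg 3 (346°, 15.6 nmi): east 15.6 sin 346° = -3.77, north 15.6 cos 346° = 15.14
Net: 6.93 east, 26.98 north. Distance = √((6.93)² + (26.98)²) = 27.860 nmi.

27.9 nmi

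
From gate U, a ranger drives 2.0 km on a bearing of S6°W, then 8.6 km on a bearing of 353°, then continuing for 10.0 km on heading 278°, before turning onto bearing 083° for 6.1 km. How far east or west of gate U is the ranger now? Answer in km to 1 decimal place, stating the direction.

5.1 km west

Leg 1 (S6°W, 2.0 km): east 2.0 sin 186° = -0.21, north 2.0 cos 186° = -1.99
Leg 2 (353°, 8.6 km): east 8.6 sin 353° = -1.05, north 8.6 cos 353° = 8.54
Leg 3 (278°, 10.0 km): east 10.0 sin 278° = -9.90, north 10.0 cos 278° = 1.39
Leg 4 (083°, 6.1 km): east 6.1 sin 83° = 6.05, north 6.1 cos 83° = 0.74
Net east component: -5.11 km.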